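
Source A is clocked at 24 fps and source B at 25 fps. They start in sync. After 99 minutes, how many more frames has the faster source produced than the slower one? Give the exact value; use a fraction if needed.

5940 frames

99 min = 5940 s.
A emits 24 × 5940 = 142560 frames; B emits 25 × 5940 = 148500.
Difference = 5940 frames; B is ahead of A.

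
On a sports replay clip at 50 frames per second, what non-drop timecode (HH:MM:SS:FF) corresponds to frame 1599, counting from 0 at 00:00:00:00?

00:00:31:49

1599 ÷ 50 = 31 full seconds, remainder 49 frames.
31 s = 0 h 0 min 31 s.
Timecode: 00:00:31:49.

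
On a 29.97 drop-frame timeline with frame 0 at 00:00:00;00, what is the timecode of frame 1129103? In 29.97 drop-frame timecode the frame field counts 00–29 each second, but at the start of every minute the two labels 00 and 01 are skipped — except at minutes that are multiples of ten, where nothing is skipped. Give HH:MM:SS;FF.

10:27:54;13

Ten DF minutes hold 17982 frames, so frame 1129103 lies in block 62 (frames 1114884–1132865) with 14219 frames into that block.
The block's first minute is 1800 frames and the rest 1798 each; 14219 frames reaches minute 7, so 62 × 18 + 7 × 2 = 1130 labels have been skipped so far.
Adding those back, label number 1129103 + 1130 = 1130233 at 30 labels/s is 37674 s + 13 f = 10 h 27 min 54 s frame 13, i.e. 10:27:54;13.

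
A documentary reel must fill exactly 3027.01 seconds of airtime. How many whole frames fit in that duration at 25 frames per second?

Frames = 3027.01 × 25 = 302701/4 ≈ 75675.2500.
Complete frames: 75675.

75675 frames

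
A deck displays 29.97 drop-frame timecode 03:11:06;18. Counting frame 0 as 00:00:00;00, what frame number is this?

Complete 10-minute blocks: 19, each 17982 frames → 341658.
Remaining 1 whole minute in the current block: 1800 + 0 × 1798 = 1800 frames.
Within the current minute: 6 × 30 + 18 − 2 = 196 (labels ;00/;01 skipped at this minute). Total = 341658 + 1800 + 196 = 343654.

343654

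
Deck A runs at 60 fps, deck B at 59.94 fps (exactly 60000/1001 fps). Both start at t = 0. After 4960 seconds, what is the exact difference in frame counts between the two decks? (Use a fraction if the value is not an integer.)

A emits 60 × 4960 = 297600 frames; B emits 60000/1001 × 4960 = 297600000/1001.
Difference = 297600/1001 frames (≈ 297.3027); B is behind A.

297600/1001 frames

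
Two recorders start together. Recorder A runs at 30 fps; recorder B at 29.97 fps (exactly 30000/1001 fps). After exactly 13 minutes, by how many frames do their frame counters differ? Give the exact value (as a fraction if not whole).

1800/77 frames

13 min = 780 s.
A emits 30 × 780 = 23400 frames; B emits 30000/1001 × 780 = 1800000/77.
Difference = 1800/77 frames (≈ 23.3766); B is behind A.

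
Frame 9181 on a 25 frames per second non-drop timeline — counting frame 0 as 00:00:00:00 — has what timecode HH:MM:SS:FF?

9181 ÷ 25 = 367 full seconds, remainder 6 frames.
367 s = 0 h 6 min 7 s.
Timecode: 00:06:07:06.

00:06:07:06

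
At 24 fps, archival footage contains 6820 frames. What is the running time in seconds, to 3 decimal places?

284.167 seconds

Running time = 6820 × 1/24 = 1705/6 s ≈ 284.167 s.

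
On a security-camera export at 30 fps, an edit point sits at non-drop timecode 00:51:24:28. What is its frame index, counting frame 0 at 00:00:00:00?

92548

Total seconds to the label: (0 × 3600 + 51 × 60 + 24) = 3084.
Frame index = 3084 × 30 + 28 = 92548.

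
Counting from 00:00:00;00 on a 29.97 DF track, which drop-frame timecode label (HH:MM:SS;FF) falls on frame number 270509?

Each 10-minute DF block holds 10 × 60 × 30 − 9 × 2 = 17982 frames. 270509 ÷ 17982 → 15 full blocks, remainder 779.
Within the partial block the first minute is 1800 frames and each further minute 1798, so 0 further minute boundaries passed. Total skipped labels = 18 × 15 + 2 × 0 = 270.
Non-drop label index = 270509 + 270 = 270779; at 30 labels/s that is 02:30:25:29, i.e. DF 02:30:25;29.

02:30:25;29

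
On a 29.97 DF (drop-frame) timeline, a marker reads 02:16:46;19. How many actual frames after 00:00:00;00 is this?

245953

As if non-drop at 30 labels/s: (2 × 3600 + 16 × 60 + 46) × 30 + 19 = 246199.
Minute boundaries passed: 136; those not divisible by 10: 136 − 13 = 123; dropped labels = 2 × 123 = 246.
Actual frame index = 246199 − 246 = 245953.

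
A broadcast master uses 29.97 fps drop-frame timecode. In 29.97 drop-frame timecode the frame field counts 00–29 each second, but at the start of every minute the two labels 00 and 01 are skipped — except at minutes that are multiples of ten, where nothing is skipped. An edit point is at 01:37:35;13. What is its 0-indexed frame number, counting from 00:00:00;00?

175487

Complete 10-minute blocks: 9, each 17982 frames → 161838.
Remaining 7 whole minutes in the current block: 1800 + 6 × 1798 = 12588 frames.
Within the current minute: 35 × 30 + 13 − 2 = 1061 (labels ;00/;01 skipped at this minute). Total = 161838 + 12588 + 1061 = 175487.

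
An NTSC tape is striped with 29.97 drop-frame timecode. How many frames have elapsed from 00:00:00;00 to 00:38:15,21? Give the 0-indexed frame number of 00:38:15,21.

68801

As if non-drop at 30 labels/s: (0 × 3600 + 38 × 60 + 15) × 30 + 21 = 68871.
Minute boundaries passed: 38; those not divisible by 10: 38 − 3 = 35; dropped labels = 2 × 35 = 70.
Actual frame index = 68871 − 70 = 68801.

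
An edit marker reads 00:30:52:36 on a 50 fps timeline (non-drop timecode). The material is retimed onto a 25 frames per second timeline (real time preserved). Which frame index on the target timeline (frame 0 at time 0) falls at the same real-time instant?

frame 46318

Source frame index: (0×3600 + 30×60 + 52) × 50 + 36 = 92636.
Real time: 92636 / (50) = 46318/25 s.
Target frame: (46318/25) × (25) = 46318.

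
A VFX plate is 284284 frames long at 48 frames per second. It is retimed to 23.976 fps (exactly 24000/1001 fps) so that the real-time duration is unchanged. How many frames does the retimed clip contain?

Target frames = source frames × (target rate / source rate) = 284284 × (24000/1001)/(48) = 284284 × 500/1001 = 142000.

142000 frames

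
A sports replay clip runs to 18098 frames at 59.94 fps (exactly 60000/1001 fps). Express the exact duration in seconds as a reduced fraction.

Running time = 18098 ÷ (60000/1001) = 18098 × 1001/60000 = 9058049/30000 s.

9058049/30000 seconds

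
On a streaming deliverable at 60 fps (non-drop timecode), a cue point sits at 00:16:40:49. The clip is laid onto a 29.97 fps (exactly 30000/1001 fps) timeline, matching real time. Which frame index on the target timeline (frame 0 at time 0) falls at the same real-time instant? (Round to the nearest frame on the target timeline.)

frame 29995

Source frame index: (0×3600 + 16×60 + 40) × 60 + 49 = 60049.
Real time: 60049 / (60) = 60049/60 s.
Target frame: (60049/60) × (30000/1001) = 2729500/91 ≈ 29994.505 → 29995.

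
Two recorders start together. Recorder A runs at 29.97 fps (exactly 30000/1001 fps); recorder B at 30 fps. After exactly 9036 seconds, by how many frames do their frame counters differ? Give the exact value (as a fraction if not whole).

271080/1001 frames

A emits 30000/1001 × 9036 = 271080000/1001 frames; B emits 30 × 9036 = 271080.
Difference = 271080/1001 frames (≈ 270.8092); B is ahead of A.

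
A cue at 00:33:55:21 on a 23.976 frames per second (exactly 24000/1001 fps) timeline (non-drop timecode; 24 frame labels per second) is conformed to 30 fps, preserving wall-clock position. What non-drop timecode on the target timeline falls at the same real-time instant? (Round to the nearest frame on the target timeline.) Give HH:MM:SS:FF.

00:33:57:27

Source frame index: (0×3600 + 33×60 + 55) × 24 + 21 = 48861.
Real time: 48861 / (24000/1001) = 16303287/8000 s.
Target frame: (16303287/8000) × (30) = 48909861/800 ≈ 61137.326 → 61137.
At 30 labels/s: frame 61137 → 00:33:57:27.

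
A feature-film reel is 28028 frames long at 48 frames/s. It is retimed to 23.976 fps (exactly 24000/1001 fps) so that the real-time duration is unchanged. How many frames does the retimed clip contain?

Target frames = source frames × (target rate / source rate) = 28028 × (24000/1001)/(48) = 28028 × 500/1001 = 14000.

14000 frames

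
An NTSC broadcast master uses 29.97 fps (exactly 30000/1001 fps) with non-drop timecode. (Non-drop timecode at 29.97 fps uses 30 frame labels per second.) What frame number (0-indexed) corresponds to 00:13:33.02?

Total seconds to the label: (0 × 3600 + 13 × 60 + 33) = 813.
Frame index = 813 × 30 + 2 = 24392.

frame 24392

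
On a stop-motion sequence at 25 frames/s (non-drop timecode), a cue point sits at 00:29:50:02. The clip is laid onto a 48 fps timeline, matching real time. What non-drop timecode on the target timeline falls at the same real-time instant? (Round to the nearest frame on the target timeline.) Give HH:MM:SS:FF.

00:29:50:04

Source frame index: (0×3600 + 29×60 + 50) × 25 + 2 = 44752.
Real time: 44752 / (25) = 44752/25 s.
Target frame: (44752/25) × (48) = 2148096/25 ≈ 85923.840 → 85924.
At 48 labels/s: frame 85924 → 00:29:50:04.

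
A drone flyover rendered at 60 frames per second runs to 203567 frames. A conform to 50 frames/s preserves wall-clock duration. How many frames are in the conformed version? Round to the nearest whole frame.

169639 frames

Frames at target rate = 203567 × (50) / (60) = 1017835/6 ≈ 169639.167.
Nearest whole frame: 169639.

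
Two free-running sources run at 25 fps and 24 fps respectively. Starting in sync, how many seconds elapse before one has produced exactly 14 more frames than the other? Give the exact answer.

14 seconds

The gap grows by |24 − 25| = 1 frame per second.
Time for a 14-frame gap: 14 ÷ (1) = 14 s.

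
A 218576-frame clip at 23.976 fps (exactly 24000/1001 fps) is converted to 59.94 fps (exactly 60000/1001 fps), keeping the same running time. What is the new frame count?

546440 frames

Frames at target rate = 218576 × (60000/1001) / (24000/1001) = 546440.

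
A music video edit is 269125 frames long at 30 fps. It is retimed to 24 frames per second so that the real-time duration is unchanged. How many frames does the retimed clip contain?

215300 frames

Target frames = source frames × (target rate / source rate) = 269125 × (24)/(30) = 269125 × 4/5 = 215300.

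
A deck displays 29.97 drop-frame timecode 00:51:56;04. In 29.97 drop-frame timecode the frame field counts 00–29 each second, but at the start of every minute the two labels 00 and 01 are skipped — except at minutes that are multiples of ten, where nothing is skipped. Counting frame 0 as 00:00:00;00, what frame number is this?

93392

Complete 10-minute blocks: 5, each 17982 frames → 89910.
Remaining 1 whole minute in the current block: 1800 + 0 × 1798 = 1800 frames.
Within the current minute: 56 × 30 + 4 − 2 = 1682 (labels ;00/;01 skipped at this minute). Total = 89910 + 1800 + 1682 = 93392.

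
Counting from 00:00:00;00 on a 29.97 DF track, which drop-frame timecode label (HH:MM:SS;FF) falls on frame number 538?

Each 10-minute DF block holds 10 × 60 × 30 − 9 × 2 = 17982 frames. 538 ÷ 17982 → 0 full blocks, remainder 538.
Within the partial block the first minute is 1800 frames and each further minute 1798, so 0 further minute boundaries passed. Total skipped labels = 18 × 0 + 2 × 0 = 0.
Non-drop label index = 538 + 0 = 538; at 30 labels/s that is 00:00:17:28, i.e. DF 00:00:17;28.

00:00:17;28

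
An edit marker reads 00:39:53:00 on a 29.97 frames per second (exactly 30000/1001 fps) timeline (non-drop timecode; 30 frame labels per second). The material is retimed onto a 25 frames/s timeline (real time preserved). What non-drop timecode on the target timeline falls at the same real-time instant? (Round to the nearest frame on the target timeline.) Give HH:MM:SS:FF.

Source frame index: (0×3600 + 39×60 + 53) × 30 + 0 = 71790.
Real time: 71790 / (30000/1001) = 2395393/1000 s.
Target frame: (2395393/1000) × (25) = 2395393/40 ≈ 59884.825 → 59885.
At 25 labels/s: frame 59885 → 00:39:55:10.

00:39:55:10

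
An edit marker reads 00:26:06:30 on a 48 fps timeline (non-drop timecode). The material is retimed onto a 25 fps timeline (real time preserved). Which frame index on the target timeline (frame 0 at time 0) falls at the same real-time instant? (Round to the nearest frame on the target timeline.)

Source frame index: (0×3600 + 26×60 + 6) × 48 + 30 = 75198.
Real time: 75198 / (48) = 12533/8 s.
Target frame: (12533/8) × (25) = 313325/8 ≈ 39165.625 → 39166.

frame 39166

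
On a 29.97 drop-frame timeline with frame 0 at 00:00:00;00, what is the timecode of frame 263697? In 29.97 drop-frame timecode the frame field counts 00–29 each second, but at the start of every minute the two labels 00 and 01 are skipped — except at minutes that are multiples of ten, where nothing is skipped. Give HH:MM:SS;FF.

02:26:38;21

Ten DF minutes hold 17982 frames, so frame 263697 lies in block 14 (frames 251748–269729) with 11949 frames into that block.
The block's first minute is 1800 frames and the rest 1798 each; 11949 frames reaches minute 6, so 14 × 18 + 6 × 2 = 264 labels have been skipped so far.
Adding those back, label number 263697 + 264 = 263961 at 30 labels/s is 8798 s + 21 f = 2 h 26 min 38 s frame 21, i.e. 02:26:38;21.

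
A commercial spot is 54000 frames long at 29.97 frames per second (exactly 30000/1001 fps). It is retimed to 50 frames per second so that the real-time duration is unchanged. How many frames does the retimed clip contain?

90090 frames

Target frames = source frames × (target rate / source rate) = 54000 × (50)/(30000/1001) = 54000 × 1001/600 = 90090.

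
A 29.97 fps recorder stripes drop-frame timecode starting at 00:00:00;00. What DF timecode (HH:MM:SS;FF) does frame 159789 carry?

01:28:51;19

Each 10-minute DF block holds 10 × 60 × 30 − 9 × 2 = 17982 frames. 159789 ÷ 17982 → 8 full blocks, remainder 15933.
Within the partial block the first minute is 1800 frames and each further minute 1798, so 8 further minute boundaries passed. Total skipped labels = 18 × 8 + 2 × 8 = 160.
Non-drop label index = 159789 + 160 = 159949; at 30 labels/s that is 01:28:51:19, i.e. DF 01:28:51;19.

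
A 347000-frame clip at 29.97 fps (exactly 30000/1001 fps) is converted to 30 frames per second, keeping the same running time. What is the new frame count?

347347 frames

Target frames = source frames × (target rate / source rate) = 347000 × (30)/(30000/1001) = 347000 × 1001/1000 = 347347.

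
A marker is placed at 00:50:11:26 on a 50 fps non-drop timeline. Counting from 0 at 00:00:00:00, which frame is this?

150576

Total seconds to the label: (0 × 3600 + 50 × 60 + 11) = 3011.
Frame index = 3011 × 50 + 26 = 150576.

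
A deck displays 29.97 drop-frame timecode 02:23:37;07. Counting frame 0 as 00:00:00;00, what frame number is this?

258259

As if non-drop at 30 labels/s: (2 × 3600 + 23 × 60 + 37) × 30 + 7 = 258517.
Minute boundaries passed: 143; those not divisible by 10: 143 − 14 = 129; dropped labels = 2 × 129 = 258.
Actual frame index = 258517 − 258 = 258259.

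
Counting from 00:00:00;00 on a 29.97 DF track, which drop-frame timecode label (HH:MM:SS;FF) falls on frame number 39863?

00:22:10;03

Ten DF minutes hold 17982 frames, so frame 39863 lies in block 2 (frames 35964–53945) with 3899 frames into that block.
The block's first minute is 1800 frames and the rest 1798 each; 3899 frames reaches minute 2, so 2 × 18 + 2 × 2 = 40 labels have been skipped so far.
Adding those back, label number 39863 + 40 = 39903 at 30 labels/s is 1330 s + 3 f = 0 h 22 min 10 s frame 3, i.e. 00:22:10;03.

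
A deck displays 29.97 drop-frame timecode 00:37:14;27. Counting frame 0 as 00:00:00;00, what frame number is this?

Complete 10-minute blocks: 3, each 17982 frames → 53946.
Remaining 7 whole minutes in the current block: 1800 + 6 × 1798 = 12588 frames.
Within the current minute: 14 × 30 + 27 − 2 = 445 (labels ;00/;01 skipped at this minute). Total = 53946 + 12588 + 445 = 66979.

66979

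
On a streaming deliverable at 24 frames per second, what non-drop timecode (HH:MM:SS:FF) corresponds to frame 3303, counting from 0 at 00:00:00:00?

3303 ÷ 24 = 137 full seconds, remainder 15 frames.
137 s = 0 h 2 min 17 s.
Timecode: 00:02:17:15.

00:02:17:15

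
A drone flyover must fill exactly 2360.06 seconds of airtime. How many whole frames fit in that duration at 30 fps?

70801 frames

Frames = 2360.06 × 30 = 354009/5 ≈ 70801.8000.
Complete frames: 70801.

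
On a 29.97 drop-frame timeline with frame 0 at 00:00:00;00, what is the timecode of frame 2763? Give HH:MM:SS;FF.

00:01:32;05

Each 10-minute DF block holds 10 × 60 × 30 − 9 × 2 = 17982 frames. 2763 ÷ 17982 → 0 full blocks, remainder 2763.
Within the partial block the first minute is 1800 frames and each further minute 1798, so 1 further minute boundary passed. Total skipped labels = 18 × 0 + 2 × 1 = 2.
Non-drop label index = 2763 + 2 = 2765; at 30 labels/s that is 00:01:32:05, i.e. DF 00:01:32;05.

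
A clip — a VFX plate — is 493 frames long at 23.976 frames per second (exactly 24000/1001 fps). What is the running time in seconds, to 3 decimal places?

Running time = 493 × 1001/24000 = 493493/24000 s ≈ 20.562 s.

20.562 seconds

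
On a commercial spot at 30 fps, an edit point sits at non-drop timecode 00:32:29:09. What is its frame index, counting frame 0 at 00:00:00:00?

Total seconds to the label: (0 × 3600 + 32 × 60 + 29) = 1949.
Frame index = 1949 × 30 + 9 = 58479.

58479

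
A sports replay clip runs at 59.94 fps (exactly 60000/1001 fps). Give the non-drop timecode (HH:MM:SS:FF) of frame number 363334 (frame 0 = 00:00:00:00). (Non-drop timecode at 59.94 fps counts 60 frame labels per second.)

01:40:55:34

363334 ÷ 60 = 6055 full seconds, remainder 34 frames.
6055 s = 1 h 40 min 55 s.
Timecode: 01:40:55:34.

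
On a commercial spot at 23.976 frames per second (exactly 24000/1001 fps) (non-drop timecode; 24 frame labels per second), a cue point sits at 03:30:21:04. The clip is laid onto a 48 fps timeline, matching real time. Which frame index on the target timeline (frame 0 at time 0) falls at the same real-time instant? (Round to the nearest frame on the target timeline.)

frame 606422

Source frame index: (3×3600 + 30×60 + 21) × 24 + 4 = 302908.
Real time: 302908 / (24000/1001) = 75802727/6000 s.
Target frame: (75802727/6000) × (48) = 75802727/125 ≈ 606421.816 → 606422.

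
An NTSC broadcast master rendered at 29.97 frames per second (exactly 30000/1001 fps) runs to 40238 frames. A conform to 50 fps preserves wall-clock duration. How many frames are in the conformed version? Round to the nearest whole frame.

Frames at target rate = 40238 × (50) / (30000/1001) = 20139119/300 ≈ 67130.397.
Nearest whole frame: 67130.

67130 frames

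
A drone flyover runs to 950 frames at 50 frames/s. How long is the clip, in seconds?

Running time = 950 / (50) = 19 s.

19 seconds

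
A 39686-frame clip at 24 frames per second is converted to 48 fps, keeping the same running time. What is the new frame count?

79372 frames

Target frames = source frames × (target rate / source rate) = 39686 × (48)/(24) = 39686 × 2 = 79372.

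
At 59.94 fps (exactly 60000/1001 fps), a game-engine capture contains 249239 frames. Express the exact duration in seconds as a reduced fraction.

Running time = 249239 ÷ (60000/1001) = 249239 × 1001/60000 = 249488239/60000 s.

249488239/60000 seconds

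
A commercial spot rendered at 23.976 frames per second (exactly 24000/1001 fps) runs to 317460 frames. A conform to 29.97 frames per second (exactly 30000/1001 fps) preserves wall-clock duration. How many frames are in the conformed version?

Target frames = source frames × (target rate / source rate) = 317460 × (30000/1001)/(24000/1001) = 317460 × 5/4 = 396825.

396825 frames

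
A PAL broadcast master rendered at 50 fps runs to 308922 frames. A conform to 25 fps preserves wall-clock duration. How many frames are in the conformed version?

154461 frames

Target frames = source frames × (target rate / source rate) = 308922 × (25)/(50) = 308922 × 1/2 = 154461.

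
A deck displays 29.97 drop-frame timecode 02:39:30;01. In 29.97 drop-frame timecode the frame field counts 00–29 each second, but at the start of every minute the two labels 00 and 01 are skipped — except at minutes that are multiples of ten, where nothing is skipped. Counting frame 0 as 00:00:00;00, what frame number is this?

As if non-drop at 30 labels/s: (2 × 3600 + 39 × 60 + 30) × 30 + 1 = 287101.
Minute boundaries passed: 159; those not divisible by 10: 159 − 15 = 144; dropped labels = 2 × 144 = 288.
Actual frame index = 287101 − 288 = 286813.

286813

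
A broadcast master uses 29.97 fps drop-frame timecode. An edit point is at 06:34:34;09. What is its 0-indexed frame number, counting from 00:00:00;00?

709519

As if non-drop at 30 labels/s: (6 × 3600 + 34 × 60 + 34) × 30 + 9 = 710229.
Minute boundaries passed: 394; those not divisible by 10: 394 − 39 = 355; dropped labels = 2 × 355 = 710.
Actual frame index = 710229 − 710 = 709519.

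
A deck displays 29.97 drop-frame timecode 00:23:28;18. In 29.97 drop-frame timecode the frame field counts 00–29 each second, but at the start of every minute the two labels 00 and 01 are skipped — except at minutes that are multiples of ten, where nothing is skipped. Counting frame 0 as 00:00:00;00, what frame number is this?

42216

As if non-drop at 30 labels/s: (0 × 3600 + 23 × 60 + 28) × 30 + 18 = 42258.
Minute boundaries passed: 23; those not divisible by 10: 23 − 2 = 21; dropped labels = 2 × 21 = 42.
Actual frame index = 42258 − 42 = 42216.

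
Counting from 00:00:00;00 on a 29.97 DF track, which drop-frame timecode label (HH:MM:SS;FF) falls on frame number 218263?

02:01:22;21

Each 10-minute DF block holds 10 × 60 × 30 − 9 × 2 = 17982 frames. 218263 ÷ 17982 → 12 full blocks, remainder 2479.
Within the partial block the first minute is 1800 frames and each further minute 1798, so 1 further minute boundary passed. Total skipped labels = 18 × 12 + 2 × 1 = 218.
Non-drop label index = 218263 + 218 = 218481; at 30 labels/s that is 02:01:22:21, i.e. DF 02:01:22;21.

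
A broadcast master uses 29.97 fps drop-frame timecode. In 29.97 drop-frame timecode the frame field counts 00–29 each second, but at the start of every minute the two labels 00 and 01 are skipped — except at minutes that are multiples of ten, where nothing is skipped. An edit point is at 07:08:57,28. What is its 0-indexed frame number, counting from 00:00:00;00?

771366

As if non-drop at 30 labels/s: (7 × 3600 + 8 × 60 + 57) × 30 + 28 = 772138.
Minute boundaries passed: 428; those not divisible by 10: 428 − 42 = 386; dropped labels = 2 × 386 = 772.
Actual frame index = 772138 − 772 = 771366.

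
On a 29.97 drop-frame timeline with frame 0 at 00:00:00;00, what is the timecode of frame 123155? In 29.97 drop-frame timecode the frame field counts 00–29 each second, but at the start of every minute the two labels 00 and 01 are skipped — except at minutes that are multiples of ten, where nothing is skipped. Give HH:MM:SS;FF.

Ten DF minutes hold 17982 frames, so frame 123155 lies in block 6 (frames 107892–125873) with 15263 frames into that block.
The block's first minute is 1800 frames and the rest 1798 each; 15263 frames reaches minute 8, so 6 × 18 + 8 × 2 = 124 labels have been skipped so far.
Adding those back, label number 123155 + 124 = 123279 at 30 labels/s is 4109 s + 9 f = 1 h 8 min 29 s frame 9, i.e. 01:08:29;09.

01:08:29;09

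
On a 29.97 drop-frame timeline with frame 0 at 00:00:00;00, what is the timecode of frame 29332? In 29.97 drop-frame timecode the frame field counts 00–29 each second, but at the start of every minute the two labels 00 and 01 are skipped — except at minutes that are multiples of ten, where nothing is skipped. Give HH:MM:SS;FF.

Each 10-minute DF block holds 10 × 60 × 30 − 9 × 2 = 17982 frames. 29332 ÷ 17982 → 1 full block, remainder 11350.
Within the partial block the first minute is 1800 frames and each further minute 1798, so 6 further minute boundaries passed. Total skipped labels = 18 × 1 + 2 × 6 = 30.
Non-drop label index = 29332 + 30 = 29362; at 30 labels/s that is 00:16:18:22, i.e. DF 00:16:18;22.

00:16:18;22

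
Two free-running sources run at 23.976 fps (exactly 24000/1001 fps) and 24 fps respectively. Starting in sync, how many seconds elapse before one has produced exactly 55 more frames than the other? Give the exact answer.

55055/24 seconds

The gap grows by |24 − 24000/1001| = 24/1001 frames per second.
Time for a 55-frame gap: 55 ÷ (24/1001) = 55055/24 s.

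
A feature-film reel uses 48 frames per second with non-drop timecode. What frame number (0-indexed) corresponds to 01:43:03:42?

frame 296826

Total seconds to the label: (1 × 3600 + 43 × 60 + 3) = 6183.
Frame index = 6183 × 48 + 42 = 296826.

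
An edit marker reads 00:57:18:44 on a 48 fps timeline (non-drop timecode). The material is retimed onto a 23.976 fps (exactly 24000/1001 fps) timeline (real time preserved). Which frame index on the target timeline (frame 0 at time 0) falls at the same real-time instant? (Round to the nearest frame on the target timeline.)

Source frame index: (0×3600 + 57×60 + 18) × 48 + 44 = 165068.
Real time: 165068 / (48) = 41267/12 s.
Target frame: (41267/12) × (24000/1001) = 82534000/1001 ≈ 82451.548 → 82452.

frame 82452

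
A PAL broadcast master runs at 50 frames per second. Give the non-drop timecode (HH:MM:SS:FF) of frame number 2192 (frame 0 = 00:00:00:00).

00:00:43:42

2192 ÷ 50 = 43 full seconds, remainder 42 frames.
43 s = 0 h 0 min 43 s.
Timecode: 00:00:43:42.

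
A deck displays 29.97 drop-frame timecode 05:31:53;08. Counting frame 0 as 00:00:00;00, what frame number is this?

As if non-drop at 30 labels/s: (5 × 3600 + 31 × 60 + 53) × 30 + 8 = 597398.
Minute boundaries passed: 331; those not divisible by 10: 331 − 33 = 298; dropped labels = 2 × 298 = 596.
Actual frame index = 597398 − 596 = 596802.

596802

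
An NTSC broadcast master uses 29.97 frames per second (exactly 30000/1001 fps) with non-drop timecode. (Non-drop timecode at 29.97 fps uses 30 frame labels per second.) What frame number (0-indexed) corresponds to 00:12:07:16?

21826

Total seconds to the label: (0 × 3600 + 12 × 60 + 7) = 727.
Frame index = 727 × 30 + 16 = 21826.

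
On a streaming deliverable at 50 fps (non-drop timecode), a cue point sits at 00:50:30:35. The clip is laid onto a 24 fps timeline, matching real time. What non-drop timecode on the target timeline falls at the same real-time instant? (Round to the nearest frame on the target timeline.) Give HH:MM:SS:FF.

Source frame index: (0×3600 + 50×60 + 30) × 50 + 35 = 151535.
Real time: 151535 / (50) = 30307/10 s.
Target frame: (30307/10) × (24) = 363684/5 ≈ 72736.800 → 72737.
At 24 labels/s: frame 72737 → 00:50:30:17.

00:50:30:17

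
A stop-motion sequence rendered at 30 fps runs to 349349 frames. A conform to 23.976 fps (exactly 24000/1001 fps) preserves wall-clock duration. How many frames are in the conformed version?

Target frames = source frames × (target rate / source rate) = 349349 × (24000/1001)/(30) = 349349 × 800/1001 = 279200.

279200 frames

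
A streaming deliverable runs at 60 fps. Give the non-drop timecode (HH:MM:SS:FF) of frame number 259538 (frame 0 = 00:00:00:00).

01:12:05:38

259538 ÷ 60 = 4325 full seconds, remainder 38 frames.
4325 s = 1 h 12 min 5 s.
Timecode: 01:12:05:38.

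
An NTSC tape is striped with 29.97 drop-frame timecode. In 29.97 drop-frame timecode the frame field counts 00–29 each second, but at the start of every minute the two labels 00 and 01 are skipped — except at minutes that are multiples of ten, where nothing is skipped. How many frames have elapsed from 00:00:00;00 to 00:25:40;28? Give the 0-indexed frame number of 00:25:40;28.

46182

Complete 10-minute blocks: 2, each 17982 frames → 35964.
Remaining 5 whole minutes in the current block: 1800 + 4 × 1798 = 8992 frames.
Within the current minute: 40 × 30 + 28 − 2 = 1226 (labels ;00/;01 skipped at this minute). Total = 35964 + 8992 + 1226 = 46182.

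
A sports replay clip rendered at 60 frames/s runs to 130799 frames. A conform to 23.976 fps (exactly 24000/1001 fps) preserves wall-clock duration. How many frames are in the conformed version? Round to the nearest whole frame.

52267 frames

Frames at target rate = 130799 × (24000/1001) / (60) = 52319600/1001 ≈ 52267.333.
Nearest whole frame: 52267.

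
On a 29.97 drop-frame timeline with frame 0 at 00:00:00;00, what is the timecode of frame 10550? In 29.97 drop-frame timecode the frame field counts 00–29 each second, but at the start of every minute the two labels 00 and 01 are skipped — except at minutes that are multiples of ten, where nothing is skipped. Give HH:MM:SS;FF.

00:05:52;00

Ten DF minutes hold 17982 frames, so frame 10550 lies in block 0 (frames 0–17981) with 10550 frames into that block.
The block's first minute is 1800 frames and the rest 1798 each; 10550 frames reaches minute 5, so 0 × 18 + 5 × 2 = 10 labels have been skipped so far.
Adding those back, label number 10550 + 10 = 10560 at 30 labels/s is 352 s + 0 f = 0 h 5 min 52 s frame 0, i.e. 00:05:52;00.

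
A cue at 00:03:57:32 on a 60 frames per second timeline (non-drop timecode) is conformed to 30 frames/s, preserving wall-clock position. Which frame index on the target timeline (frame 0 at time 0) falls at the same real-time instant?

frame 7126

Source frame index: (0×3600 + 3×60 + 57) × 60 + 32 = 14252.
Real time: 14252 / (60) = 3563/15 s.
Target frame: (3563/15) × (30) = 7126.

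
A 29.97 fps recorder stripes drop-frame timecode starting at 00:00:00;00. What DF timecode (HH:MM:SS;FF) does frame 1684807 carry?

Each 10-minute DF block holds 10 × 60 × 30 − 9 × 2 = 17982 frames. 1684807 ÷ 17982 → 93 full blocks, remainder 12481.
Within the partial block the first minute is 1800 frames and each further minute 1798, so 6 further minute boundaries passed. Total skipped labels = 18 × 93 + 2 × 6 = 1686.
Non-drop label index = 1684807 + 1686 = 1686493; at 30 labels/s that is 15:36:56:13, i.e. DF 15:36:56;13.

15:36:56;13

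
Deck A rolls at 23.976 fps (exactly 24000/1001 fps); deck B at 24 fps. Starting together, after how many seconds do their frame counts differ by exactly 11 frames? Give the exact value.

11011/24 seconds

The gap grows by |24 − 24000/1001| = 24/1001 frames per second.
Time for a 11-frame gap: 11 ÷ (24/1001) = 11011/24 s.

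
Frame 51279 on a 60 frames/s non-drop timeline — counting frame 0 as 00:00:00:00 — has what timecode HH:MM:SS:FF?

00:14:14:39

51279 ÷ 60 = 854 full seconds, remainder 39 frames.
854 s = 0 h 14 min 14 s.
Timecode: 00:14:14:39.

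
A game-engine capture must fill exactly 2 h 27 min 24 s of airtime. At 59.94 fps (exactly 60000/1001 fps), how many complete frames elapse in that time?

2 h 27 min 24 s = 8844 s.
Frames = 8844 × 60000/1001 = 48240000/91 ≈ 530109.8901.
Complete frames: 530109.

530109 frames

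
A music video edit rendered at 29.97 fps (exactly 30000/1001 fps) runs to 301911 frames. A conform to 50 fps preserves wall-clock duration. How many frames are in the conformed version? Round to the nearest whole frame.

Frames at target rate = 301911 × (50) / (30000/1001) = 100737637/200 ≈ 503688.185.
Nearest whole frame: 503688.

503688 frames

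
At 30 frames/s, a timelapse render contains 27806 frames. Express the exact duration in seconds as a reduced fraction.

Running time = 27806 ÷ (30) = 27806 × 1/30 = 13903/15 s.

13903/15 seconds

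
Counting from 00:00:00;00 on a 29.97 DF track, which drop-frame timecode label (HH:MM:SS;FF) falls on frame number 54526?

Ten DF minutes hold 17982 frames, so frame 54526 lies in block 3 (frames 53946–71927) with 580 frames into that block.
The block's first minute is 1800 frames and the rest 1798 each; 580 frames reaches minute 0, so 3 × 18 + 0 × 2 = 54 labels have been skipped so far.
Adding those back, label number 54526 + 54 = 54580 at 30 labels/s is 1819 s + 10 f = 0 h 30 min 19 s frame 10, i.e. 00:30:19;10.

00:30:19;10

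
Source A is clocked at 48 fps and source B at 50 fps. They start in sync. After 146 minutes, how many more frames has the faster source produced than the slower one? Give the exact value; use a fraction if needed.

17520 frames

146 min = 8760 s.
A emits 48 × 8760 = 420480 frames; B emits 50 × 8760 = 438000.
Difference = 17520 frames; B is ahead of A.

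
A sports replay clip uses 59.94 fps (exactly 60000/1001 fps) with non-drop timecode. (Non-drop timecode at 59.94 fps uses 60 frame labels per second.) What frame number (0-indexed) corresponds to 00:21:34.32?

frame 77672

Total seconds to the label: (0 × 3600 + 21 × 60 + 34) = 1294.
Frame index = 1294 × 60 + 32 = 77672.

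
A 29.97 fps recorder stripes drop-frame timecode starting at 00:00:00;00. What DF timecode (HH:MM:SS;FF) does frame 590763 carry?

Ten DF minutes hold 17982 frames, so frame 590763 lies in block 32 (frames 575424–593405) with 15339 frames into that block.
The block's first minute is 1800 frames and the rest 1798 each; 15339 frames reaches minute 8, so 32 × 18 + 8 × 2 = 592 labels have been skipped so far.
Adding those back, label number 590763 + 592 = 591355 at 30 labels/s is 19711 s + 25 f = 5 h 28 min 31 s frame 25, i.e. 05:28:31;25.

05:28:31;25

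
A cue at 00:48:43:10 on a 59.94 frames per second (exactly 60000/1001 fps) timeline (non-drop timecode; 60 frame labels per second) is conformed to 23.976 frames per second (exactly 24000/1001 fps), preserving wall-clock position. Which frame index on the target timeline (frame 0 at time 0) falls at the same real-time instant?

Source frame index: (0×3600 + 48×60 + 43) × 60 + 10 = 175390.
Real time: 175390 / (60000/1001) = 17556539/6000 s.
Target frame: (17556539/6000) × (24000/1001) = 70156.

frame 70156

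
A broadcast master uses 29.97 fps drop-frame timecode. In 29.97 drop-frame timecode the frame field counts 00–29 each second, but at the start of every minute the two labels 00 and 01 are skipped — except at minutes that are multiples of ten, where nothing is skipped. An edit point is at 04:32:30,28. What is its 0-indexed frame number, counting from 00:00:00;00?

Complete 10-minute blocks: 27, each 17982 frames → 485514.
Remaining 2 whole minutes in the current block: 1800 + 1 × 1798 = 3598 frames.
Within the current minute: 30 × 30 + 28 − 2 = 926 (labels ;00/;01 skipped at this minute). Total = 485514 + 3598 + 926 = 490038.

490038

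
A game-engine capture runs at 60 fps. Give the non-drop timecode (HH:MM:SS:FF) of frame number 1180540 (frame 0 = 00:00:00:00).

1180540 ÷ 60 = 19675 full seconds, remainder 40 frames.
19675 s = 5 h 27 min 55 s.
Timecode: 05:27:55:40.

05:27:55:40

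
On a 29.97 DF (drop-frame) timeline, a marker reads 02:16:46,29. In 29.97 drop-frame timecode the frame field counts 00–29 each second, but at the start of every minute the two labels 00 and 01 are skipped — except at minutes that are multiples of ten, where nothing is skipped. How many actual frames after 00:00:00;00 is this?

As if non-drop at 30 labels/s: (2 × 3600 + 16 × 60 + 46) × 30 + 29 = 246209.
Minute boundaries passed: 136; those not divisible by 10: 136 − 13 = 123; dropped labels = 2 × 123 = 246.
Actual frame index = 246209 − 246 = 245963.

245963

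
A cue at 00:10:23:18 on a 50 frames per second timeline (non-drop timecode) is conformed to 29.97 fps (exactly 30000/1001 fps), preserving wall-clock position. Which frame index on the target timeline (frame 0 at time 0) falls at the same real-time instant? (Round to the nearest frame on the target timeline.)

Source frame index: (0×3600 + 10×60 + 23) × 50 + 18 = 31168.
Real time: 31168 / (50) = 15584/25 s.
Target frame: (15584/25) × (30000/1001) = 18700800/1001 ≈ 18682.118 → 18682.

frame 18682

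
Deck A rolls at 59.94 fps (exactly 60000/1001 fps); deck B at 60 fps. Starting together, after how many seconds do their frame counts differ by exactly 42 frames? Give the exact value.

The gap grows by |60 − 60000/1001| = 60/1001 frames per second.
Time for a 42-frame gap: 42 ÷ (60/1001) = 700.7 s.

700.7 seconds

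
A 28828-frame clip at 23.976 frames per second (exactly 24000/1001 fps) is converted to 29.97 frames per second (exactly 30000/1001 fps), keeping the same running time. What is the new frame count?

36035 frames

Target frames = source frames × (target rate / source rate) = 28828 × (30000/1001)/(24000/1001) = 28828 × 5/4 = 36035.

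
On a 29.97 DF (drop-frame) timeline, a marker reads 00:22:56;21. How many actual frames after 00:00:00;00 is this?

As if non-drop at 30 labels/s: (0 × 3600 + 22 × 60 + 56) × 30 + 21 = 41301.
Minute boundaries passed: 22; those not divisible by 10: 22 − 2 = 20; dropped labels = 2 × 20 = 40.
Actual frame index = 41301 − 40 = 41261.

41261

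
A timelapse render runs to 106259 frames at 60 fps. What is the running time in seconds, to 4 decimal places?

1770.9833 seconds

Running time = 106259 × 1/60 = 106259/60 s ≈ 1770.9833 s.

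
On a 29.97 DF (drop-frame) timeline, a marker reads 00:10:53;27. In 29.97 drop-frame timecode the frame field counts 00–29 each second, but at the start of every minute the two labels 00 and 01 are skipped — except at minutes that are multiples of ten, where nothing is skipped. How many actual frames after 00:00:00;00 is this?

19599

Complete 10-minute blocks: 1, each 17982 frames → 17982.
Remaining 0 whole minutes in the current block: 0 frames.
Within the current minute: 53 × 30 + 27 = 1617. Total = 17982 + 0 + 1617 = 19599.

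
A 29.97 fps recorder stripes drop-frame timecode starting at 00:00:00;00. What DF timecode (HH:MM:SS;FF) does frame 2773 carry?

Ten DF minutes hold 17982 frames, so frame 2773 lies in block 0 (frames 0–17981) with 2773 frames into that block.
The block's first minute is 1800 frames and the rest 1798 each; 2773 frames reaches minute 1, so 0 × 18 + 1 × 2 = 2 labels have been skipped so far.
Adding those back, label number 2773 + 2 = 2775 at 30 labels/s is 92 s + 15 f = 0 h 1 min 32 s frame 15, i.e. 00:01:32;15.

00:01:32;15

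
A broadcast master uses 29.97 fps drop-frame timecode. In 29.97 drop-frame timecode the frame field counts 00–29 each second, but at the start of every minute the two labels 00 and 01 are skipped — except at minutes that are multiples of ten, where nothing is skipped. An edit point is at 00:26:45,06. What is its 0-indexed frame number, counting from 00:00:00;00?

As if non-drop at 30 labels/s: (0 × 3600 + 26 × 60 + 45) × 30 + 6 = 48156.
Minute boundaries passed: 26; those not divisible by 10: 26 − 2 = 24; dropped labels = 2 × 24 = 48.
Actual frame index = 48156 − 48 = 48108.

48108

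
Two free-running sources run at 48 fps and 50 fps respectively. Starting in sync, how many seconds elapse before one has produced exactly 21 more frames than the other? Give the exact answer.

The gap grows by |50 − 48| = 2 frames per second.
Time for a 21-frame gap: 21 ÷ (2) = 10.5 s.

10.5 seconds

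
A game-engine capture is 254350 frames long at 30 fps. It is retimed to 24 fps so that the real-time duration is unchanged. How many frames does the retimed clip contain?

Frames at target rate = 254350 × (24) / (30) = 203480.

203480 frames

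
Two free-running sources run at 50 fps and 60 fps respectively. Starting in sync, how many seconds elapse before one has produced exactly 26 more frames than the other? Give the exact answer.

2.6 seconds

The gap grows by |60 − 50| = 10 frames per second.
Time for a 26-frame gap: 26 ÷ (10) = 2.6 s.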